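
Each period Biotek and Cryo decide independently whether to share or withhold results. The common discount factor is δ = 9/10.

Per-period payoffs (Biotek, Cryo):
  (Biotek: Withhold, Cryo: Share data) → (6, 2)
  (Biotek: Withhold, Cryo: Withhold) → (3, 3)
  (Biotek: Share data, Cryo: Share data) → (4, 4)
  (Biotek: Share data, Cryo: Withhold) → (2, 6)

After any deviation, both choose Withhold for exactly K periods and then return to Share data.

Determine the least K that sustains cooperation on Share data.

3

IC: δ(1−δ^K)/(1−δ) ≥ (6−4)/(4−3) = 2.
With δ = 9/10: need 1 − δ^K ≥ 2·(1−9/10)/(9/10), i.e. δ^K ≤ 0.7778.
Since (9/10)^2 = 0.8100 and (9/10)^3 = 0.7290, the smallest such K is 3.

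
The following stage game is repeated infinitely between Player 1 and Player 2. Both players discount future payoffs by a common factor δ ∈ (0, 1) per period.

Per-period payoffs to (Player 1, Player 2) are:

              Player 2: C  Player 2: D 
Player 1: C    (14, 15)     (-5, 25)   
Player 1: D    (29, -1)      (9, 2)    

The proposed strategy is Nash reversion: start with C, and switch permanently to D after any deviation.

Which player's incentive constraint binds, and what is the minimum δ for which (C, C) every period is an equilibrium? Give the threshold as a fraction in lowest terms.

For Player 1: deviation gain 29−14 = 15, per-period punishment loss 14−9 = 5. IC gives δ ≥ 15/20 = 3/4.
For Player 2: gain 10, loss 13 per period, so δ ≥ 10/23.
The tighter constraint is Player 1's, so cooperation needs δ ≥ 3/4.

Player 1; δ ≥ 3/4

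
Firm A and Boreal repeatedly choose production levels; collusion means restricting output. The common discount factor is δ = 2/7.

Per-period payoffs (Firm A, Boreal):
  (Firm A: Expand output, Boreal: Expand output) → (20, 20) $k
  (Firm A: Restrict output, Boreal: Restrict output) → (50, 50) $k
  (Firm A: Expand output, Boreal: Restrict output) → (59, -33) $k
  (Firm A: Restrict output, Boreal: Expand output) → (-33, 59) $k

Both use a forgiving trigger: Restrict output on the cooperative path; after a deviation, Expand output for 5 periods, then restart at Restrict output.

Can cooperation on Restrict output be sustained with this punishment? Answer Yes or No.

IC: δ+…+δ^5 ≥ (59−50)/(50−20) = 3/10.
At δ = 2/7: partial sum = 0.3992 ≥ 0.3000. Cooperation sustainable.

Yes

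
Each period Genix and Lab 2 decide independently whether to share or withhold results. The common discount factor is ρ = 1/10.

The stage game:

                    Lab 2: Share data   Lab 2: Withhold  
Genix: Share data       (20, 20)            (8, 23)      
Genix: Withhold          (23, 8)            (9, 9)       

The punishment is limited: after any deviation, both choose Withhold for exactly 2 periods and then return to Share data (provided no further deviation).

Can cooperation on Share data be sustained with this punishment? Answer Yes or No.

No

IC: ρ+…+ρ^2 ≥ (23−20)/(20−9) = 3/11.
At ρ = 1/10: partial sum = 0.1100 < 0.2727. Cooperation not sustainable.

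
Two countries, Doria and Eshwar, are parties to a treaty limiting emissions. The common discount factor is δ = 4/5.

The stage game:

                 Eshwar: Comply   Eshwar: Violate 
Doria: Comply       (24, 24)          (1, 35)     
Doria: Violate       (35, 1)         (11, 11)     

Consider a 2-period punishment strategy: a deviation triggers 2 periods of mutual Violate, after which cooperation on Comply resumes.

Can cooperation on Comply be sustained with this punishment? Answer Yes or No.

Yes

IC: δ+…+δ^2 ≥ (35−24)/(24−11) = 11/13.
At δ = 4/5: partial sum = 1.4400 ≥ 0.8462. Cooperation sustainable.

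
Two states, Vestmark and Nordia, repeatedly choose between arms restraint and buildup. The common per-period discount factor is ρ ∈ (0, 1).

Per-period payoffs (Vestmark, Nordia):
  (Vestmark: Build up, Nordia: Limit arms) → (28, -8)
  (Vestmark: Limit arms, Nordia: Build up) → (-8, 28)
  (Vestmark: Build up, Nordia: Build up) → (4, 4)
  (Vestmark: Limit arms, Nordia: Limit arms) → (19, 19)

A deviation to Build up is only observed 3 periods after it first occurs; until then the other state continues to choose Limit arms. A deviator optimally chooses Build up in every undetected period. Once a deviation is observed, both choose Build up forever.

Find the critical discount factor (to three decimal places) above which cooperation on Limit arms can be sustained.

Deviating for the 3 undetected periods gains 28−19 = 9 per period over cooperation, then loses 19−4 = 15 per period forever once punishment starts.
Gain: 9(1 + ρ + … + ρ^2); loss: 15·ρ^3/(1−ρ).
No profitable deviation ⇔ 9(1−ρ^3) ≤ 15·ρ^3, i.e. ρ^3 ≥ 9/(9+15) = 3/8.
Hence ρ ≥ (3/8)^(1/3) ≈ 0.721.

0.721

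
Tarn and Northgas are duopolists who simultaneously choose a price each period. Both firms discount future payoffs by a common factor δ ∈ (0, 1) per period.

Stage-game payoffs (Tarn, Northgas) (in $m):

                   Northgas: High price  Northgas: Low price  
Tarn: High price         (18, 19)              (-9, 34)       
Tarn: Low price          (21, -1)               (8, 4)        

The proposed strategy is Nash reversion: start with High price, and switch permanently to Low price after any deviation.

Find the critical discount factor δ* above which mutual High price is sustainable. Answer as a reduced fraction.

Tarn: cooperation gives 18 each period; deviation gives 21 once then 8 forever.
  18/(1−δ) ≥ 21 + 8δ/(1−δ) ⇒ δ ≥ 3/13.
Northgas: cooperation gives 19 each period; deviation gives 34 once then 4 forever.
  δ ≥ 15/30 = 1/2.
Both must hold, so the binding constraint is Northgas's: δ ≥ 1/2.

1/2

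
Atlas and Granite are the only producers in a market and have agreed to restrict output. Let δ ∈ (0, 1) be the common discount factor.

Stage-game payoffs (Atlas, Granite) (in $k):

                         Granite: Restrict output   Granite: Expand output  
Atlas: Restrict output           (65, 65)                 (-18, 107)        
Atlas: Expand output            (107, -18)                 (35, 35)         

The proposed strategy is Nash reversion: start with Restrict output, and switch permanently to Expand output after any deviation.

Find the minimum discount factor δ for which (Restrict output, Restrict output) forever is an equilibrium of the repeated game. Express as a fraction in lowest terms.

7/12

65/(1−δ) ≥ 107 + 35δ/(1−δ)
65 ≥ 107 − 72δ
δ ≥ 42/72 = 7/12.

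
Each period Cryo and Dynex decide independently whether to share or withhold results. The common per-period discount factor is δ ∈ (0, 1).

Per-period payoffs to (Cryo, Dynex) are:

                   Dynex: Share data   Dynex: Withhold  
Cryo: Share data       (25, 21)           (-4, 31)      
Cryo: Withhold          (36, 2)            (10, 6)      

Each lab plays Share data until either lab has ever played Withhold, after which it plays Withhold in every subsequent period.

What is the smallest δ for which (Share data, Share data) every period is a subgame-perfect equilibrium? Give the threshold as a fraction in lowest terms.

11/26

Cryo's threshold: (36−25)/(36−10) = 11/26.
Dynex's threshold: (31−21)/(31−6) = 2/5.
11/26 > 2/5, so Cryo binds and δ* = 11/26.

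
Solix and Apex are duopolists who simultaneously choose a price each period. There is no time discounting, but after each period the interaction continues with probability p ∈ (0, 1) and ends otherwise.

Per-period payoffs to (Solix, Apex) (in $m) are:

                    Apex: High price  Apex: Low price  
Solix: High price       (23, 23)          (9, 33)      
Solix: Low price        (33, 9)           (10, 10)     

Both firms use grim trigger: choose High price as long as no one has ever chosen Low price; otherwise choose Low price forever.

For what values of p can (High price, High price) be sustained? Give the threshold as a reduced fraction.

With no time discounting, the continuation probability p plays the role of the discount factor.
Grim-trigger IC: 23/(1−p) ≥ 33 + 10p/(1−p) ⇒ p ≥ (33−23)/(33−10) = 10/23.

10/23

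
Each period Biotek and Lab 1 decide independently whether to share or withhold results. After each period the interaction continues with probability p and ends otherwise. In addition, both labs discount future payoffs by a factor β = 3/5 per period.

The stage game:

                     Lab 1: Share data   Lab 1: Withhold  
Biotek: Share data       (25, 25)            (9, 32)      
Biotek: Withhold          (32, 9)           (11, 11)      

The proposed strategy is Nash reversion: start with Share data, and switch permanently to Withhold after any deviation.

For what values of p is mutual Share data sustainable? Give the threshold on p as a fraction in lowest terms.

5/9

With continuation probability p and discount β, the effective per-period discount factor is βp.
Grim-trigger IC: βp ≥ (32−25)/(32−11) = 1/3.
So p ≥ (1/3)/(3/5) = 5/9.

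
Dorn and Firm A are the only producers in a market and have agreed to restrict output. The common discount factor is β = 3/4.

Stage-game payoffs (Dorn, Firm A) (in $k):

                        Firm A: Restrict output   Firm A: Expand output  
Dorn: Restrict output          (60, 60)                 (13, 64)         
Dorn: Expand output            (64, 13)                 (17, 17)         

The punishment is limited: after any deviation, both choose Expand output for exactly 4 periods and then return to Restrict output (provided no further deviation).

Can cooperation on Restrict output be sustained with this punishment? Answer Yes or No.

Comparing payoff streams over the 5 periods until play realigns: cooperate → 60(1+β+…+β^4); deviate → 64 + 17(β+…+β^4).
Cooperation is sustained iff (60−17)(β+…+β^4) ≥ 64−60.
β+…+β^4 = 3/4·(1−(3/4)^4)/(1−3/4) = 2.0508, and (64−60)/(60−17) = 0.0930.
2.0508 ≥ 0.0930, so cooperation is sustainable.

Yes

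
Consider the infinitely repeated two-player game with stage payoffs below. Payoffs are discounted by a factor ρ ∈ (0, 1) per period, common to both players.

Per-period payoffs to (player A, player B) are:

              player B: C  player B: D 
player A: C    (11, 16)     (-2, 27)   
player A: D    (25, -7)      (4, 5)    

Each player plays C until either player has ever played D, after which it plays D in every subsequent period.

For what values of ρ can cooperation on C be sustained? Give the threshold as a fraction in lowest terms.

2/3

player A's threshold: (25−11)/(25−4) = 2/3.
player B's threshold: (27−16)/(27−5) = 1/2.
2/3 > 1/2, so player A binds and ρ* = 2/3.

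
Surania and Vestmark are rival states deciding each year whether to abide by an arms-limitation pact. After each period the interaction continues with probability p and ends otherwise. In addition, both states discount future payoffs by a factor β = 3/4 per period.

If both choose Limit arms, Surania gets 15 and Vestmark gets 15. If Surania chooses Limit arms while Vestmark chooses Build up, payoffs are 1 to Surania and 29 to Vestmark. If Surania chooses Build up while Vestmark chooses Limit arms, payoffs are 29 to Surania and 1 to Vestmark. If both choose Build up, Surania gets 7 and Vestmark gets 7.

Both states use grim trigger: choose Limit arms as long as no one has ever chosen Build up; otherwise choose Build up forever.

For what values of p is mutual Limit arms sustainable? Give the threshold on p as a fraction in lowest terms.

28/33

Expected continuation weight on next period's payoff is β·p = 3/4·p, which plays the role of the discount factor.
Cooperation requires 3/4·p ≥ (29−15)/(29−7) = 7/11, hence p ≥ 28/33.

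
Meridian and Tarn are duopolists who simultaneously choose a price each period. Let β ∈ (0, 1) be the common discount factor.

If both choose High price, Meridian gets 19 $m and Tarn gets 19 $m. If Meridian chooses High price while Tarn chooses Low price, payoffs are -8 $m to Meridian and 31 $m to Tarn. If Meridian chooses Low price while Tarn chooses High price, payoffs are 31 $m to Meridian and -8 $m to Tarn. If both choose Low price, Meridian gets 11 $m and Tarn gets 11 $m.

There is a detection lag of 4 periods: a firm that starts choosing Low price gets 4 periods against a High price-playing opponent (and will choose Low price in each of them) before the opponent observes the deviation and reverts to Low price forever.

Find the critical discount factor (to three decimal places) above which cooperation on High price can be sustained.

The best deviation is to choose Low price for all 4 undetected periods, earning 31 each, then 11 forever once detected.
Deviation value: 31(1−β^4)/(1−β) + 11β^4/(1−β); cooperation value: 19/(1−β).
IC: 19 ≥ 31(1−β^4) + 11β^4 = 31 − 20β^4.
So β^4 ≥ 12/20 = 3/5, giving β ≥ (3/5)^(1/4) ≈ 0.880.

0.880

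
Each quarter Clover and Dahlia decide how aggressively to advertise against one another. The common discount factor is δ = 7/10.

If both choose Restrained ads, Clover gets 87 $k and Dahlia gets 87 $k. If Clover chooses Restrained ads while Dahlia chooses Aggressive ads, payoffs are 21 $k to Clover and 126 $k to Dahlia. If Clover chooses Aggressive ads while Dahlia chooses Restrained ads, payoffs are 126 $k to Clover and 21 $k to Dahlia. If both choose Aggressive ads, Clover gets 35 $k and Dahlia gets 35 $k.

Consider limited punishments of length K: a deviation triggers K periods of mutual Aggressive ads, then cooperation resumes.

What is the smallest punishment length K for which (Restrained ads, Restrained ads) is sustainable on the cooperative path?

2

Need Σ_{k=1}^{K} δ^k ≥ (126−87)/(87−35) = 0.7500 at δ = 7/10.
At K = 1 the sum is 0.7000 < 0.7500; at K = 2 it is 1.1900 ≥ 0.7500.
So the minimum punishment length is K = 2.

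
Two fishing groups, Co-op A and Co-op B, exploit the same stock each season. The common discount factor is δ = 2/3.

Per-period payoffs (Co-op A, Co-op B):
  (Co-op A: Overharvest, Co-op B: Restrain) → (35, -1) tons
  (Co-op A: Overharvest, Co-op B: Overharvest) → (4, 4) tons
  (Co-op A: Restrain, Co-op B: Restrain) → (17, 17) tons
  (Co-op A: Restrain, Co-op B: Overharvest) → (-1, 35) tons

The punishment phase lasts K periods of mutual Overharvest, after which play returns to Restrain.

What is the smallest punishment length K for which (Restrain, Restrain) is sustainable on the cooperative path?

Need Σ_{k=1}^{K} δ^k ≥ (35−17)/(17−4) = 1.3846 at δ = 2/3.
At K = 2 the sum is 1.1111 < 1.3846; at K = 3 it is 1.4074 ≥ 1.3846.
So the minimum punishment length is K = 3.

3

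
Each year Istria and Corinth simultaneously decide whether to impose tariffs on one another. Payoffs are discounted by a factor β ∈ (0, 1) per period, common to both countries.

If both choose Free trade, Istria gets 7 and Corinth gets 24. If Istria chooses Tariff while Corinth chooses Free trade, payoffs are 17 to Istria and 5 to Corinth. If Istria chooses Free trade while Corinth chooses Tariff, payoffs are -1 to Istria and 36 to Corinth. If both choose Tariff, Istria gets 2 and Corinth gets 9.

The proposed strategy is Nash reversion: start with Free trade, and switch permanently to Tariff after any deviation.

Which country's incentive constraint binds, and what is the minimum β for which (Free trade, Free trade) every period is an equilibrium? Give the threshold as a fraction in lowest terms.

Istria; β ≥ 2/3

Istria's threshold: (17−7)/(17−2) = 2/3.
Corinth's threshold: (36−24)/(36−9) = 4/9.
2/3 > 4/9, so Istria binds and β* = 2/3.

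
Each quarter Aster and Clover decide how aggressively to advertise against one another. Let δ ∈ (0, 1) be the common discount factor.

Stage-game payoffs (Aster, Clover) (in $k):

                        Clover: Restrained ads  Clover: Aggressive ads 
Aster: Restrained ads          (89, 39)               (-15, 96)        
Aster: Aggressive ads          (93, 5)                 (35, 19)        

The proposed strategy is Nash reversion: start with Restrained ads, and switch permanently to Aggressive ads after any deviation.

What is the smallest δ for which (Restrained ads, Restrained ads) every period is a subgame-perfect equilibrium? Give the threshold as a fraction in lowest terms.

57/77

Aster's threshold: (93−89)/(93−35) = 2/29.
Clover's threshold: (96−39)/(96−19) = 57/77.
2/29 < 57/77, so Clover binds and δ* = 57/77.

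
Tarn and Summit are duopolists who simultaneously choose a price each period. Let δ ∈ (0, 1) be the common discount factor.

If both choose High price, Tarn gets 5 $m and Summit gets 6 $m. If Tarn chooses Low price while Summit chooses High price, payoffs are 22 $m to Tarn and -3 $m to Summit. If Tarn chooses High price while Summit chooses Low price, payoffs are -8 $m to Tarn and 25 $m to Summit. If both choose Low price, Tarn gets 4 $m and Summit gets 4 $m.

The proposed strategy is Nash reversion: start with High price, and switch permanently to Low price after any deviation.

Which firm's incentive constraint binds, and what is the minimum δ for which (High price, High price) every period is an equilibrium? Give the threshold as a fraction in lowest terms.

Tarn; δ ≥ 17/18

Tarn's threshold: (22−5)/(22−4) = 17/18.
Summit's threshold: (25−6)/(25−4) = 19/21.
17/18 > 19/21, so Tarn binds and δ* = 17/18.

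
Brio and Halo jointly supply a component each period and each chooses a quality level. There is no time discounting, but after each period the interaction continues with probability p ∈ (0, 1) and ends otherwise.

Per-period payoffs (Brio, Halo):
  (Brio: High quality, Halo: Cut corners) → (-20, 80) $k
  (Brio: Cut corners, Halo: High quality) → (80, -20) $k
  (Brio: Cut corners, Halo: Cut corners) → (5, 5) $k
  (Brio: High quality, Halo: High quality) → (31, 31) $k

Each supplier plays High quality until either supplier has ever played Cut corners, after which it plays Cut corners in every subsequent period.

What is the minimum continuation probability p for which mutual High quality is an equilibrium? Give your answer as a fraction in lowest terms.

Expected cooperation value is 31 + p·31 + p²·31 + … = 31/(1−p); deviation gives 80 + p·5/(1−p).
31 ≥ 80(1−p) + 5p ⇒ 75p ≥ 49 ⇒ p ≥ 49/75.

49/75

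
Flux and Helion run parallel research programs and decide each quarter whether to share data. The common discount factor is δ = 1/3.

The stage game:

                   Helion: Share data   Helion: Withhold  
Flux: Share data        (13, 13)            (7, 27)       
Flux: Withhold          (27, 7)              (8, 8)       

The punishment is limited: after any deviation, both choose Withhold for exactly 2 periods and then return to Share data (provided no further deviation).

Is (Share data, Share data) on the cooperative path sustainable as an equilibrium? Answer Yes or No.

No

A one-shot deviation gives 27 now, then 8 for 2 periods, then back to 13.
Gain from deviating: (27−13) today; loss: (13−8) in each of the next 2 periods.
No-deviation condition: (13−8)(δ+…+δ^2) ≥ 27−13, i.e. δ+…+δ^2 ≥ 14/5.
At δ = 1/3: δ+…+δ^2 = 0.4444 < 2.8000.
So cooperation is not sustainable.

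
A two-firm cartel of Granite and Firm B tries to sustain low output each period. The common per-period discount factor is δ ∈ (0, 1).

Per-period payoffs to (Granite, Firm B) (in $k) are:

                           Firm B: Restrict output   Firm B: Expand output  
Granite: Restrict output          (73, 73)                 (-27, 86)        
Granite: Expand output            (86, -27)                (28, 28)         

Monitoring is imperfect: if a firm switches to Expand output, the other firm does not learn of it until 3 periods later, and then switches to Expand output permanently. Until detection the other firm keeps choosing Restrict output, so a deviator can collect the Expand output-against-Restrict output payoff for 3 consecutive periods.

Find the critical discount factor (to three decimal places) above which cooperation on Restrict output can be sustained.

0.607

Deviating for the 3 undetected periods gains 86−73 = 13 per period over cooperation, then loses 73−28 = 45 per period forever once punishment starts.
Gain: 13(1 + δ + … + δ^2); loss: 45·δ^3/(1−δ).
No profitable deviation ⇔ 13(1−δ^3) ≤ 45·δ^3, i.e. δ^3 ≥ 13/(13+45) = 13/58.
Hence δ ≥ (13/58)^(1/3) ≈ 0.607.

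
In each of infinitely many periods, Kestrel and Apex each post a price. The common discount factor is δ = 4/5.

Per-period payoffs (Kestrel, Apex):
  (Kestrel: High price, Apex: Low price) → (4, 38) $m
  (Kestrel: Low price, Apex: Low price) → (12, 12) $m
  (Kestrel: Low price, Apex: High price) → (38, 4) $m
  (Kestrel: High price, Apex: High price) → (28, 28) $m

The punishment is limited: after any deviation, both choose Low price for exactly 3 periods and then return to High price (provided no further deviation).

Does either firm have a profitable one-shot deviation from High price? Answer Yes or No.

No

IC: δ+…+δ^3 ≥ (38−28)/(28−12) = 5/8.
At δ = 4/5: partial sum = 1.9520 ≥ 0.6250. Cooperation sustainable.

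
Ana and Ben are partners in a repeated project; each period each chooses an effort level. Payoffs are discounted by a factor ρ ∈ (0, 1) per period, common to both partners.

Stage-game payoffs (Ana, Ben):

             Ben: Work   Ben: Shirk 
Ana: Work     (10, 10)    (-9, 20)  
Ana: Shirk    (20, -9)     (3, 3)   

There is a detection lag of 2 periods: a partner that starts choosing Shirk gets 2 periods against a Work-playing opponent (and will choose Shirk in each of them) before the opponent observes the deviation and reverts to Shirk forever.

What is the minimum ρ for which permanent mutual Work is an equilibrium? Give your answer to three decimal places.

The best deviation is to choose Shirk for all 2 undetected periods, earning 20 each, then 3 forever once detected.
Deviation value: 20(1−ρ^2)/(1−ρ) + 3ρ^2/(1−ρ); cooperation value: 10/(1−ρ).
IC: 10 ≥ 20(1−ρ^2) + 3ρ^2 = 20 − 17ρ^2.
So ρ^2 ≥ 10/17, giving ρ ≥ (10/17)^(1/2) ≈ 0.767.

0.767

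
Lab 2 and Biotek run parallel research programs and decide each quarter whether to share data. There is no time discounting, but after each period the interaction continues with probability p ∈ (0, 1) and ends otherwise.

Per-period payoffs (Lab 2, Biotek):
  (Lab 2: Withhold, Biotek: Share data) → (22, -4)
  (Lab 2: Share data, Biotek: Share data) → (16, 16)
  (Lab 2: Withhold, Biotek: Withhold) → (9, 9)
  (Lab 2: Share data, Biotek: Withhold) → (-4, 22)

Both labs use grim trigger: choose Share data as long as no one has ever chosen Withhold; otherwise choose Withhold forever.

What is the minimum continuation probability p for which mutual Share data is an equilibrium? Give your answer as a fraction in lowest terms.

With no time discounting, the continuation probability p plays the role of the discount factor.
Grim-trigger IC: 16/(1−p) ≥ 22 + 9p/(1−p) ⇒ p ≥ (22−16)/(22−9) = 6/13.

6/13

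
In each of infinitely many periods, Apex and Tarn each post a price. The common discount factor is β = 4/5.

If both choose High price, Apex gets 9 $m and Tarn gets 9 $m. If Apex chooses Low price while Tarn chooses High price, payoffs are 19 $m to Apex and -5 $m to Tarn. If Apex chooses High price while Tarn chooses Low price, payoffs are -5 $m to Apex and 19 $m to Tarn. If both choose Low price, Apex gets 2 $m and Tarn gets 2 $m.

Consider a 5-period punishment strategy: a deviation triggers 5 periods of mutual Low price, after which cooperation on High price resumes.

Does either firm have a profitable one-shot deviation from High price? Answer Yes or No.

No

Comparing payoff streams over the 6 periods until play realigns: cooperate → 9(1+β+…+β^5); deviate → 19 + 2(β+…+β^5).
Cooperation is sustained iff (9−2)(β+…+β^5) ≥ 19−9.
β+…+β^5 = 4/5·(1−(4/5)^5)/(1−4/5) = 2.6893, and (19−9)/(9−2) = 1.4286.
2.6893 ≥ 1.4286, so cooperation is sustainable.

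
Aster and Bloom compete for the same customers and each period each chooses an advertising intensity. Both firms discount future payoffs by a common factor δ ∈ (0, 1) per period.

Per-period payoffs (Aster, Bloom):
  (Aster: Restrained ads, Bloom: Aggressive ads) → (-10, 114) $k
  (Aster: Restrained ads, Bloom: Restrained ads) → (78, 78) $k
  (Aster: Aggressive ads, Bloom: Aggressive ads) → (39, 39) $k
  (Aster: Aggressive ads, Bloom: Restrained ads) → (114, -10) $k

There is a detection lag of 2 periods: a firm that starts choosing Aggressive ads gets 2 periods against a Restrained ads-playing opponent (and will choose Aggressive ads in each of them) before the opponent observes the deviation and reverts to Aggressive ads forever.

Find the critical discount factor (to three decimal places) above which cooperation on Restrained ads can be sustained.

0.693

The best deviation is to choose Aggressive ads for all 2 undetected periods, earning 114 each, then 39 forever once detected.
Deviation value: 114(1−δ^2)/(1−δ) + 39δ^2/(1−δ); cooperation value: 78/(1−δ).
IC: 78 ≥ 114(1−δ^2) + 39δ^2 = 114 − 75δ^2.
So δ^2 ≥ 36/75 = 12/25, giving δ ≥ (12/25)^(1/2) ≈ 0.693.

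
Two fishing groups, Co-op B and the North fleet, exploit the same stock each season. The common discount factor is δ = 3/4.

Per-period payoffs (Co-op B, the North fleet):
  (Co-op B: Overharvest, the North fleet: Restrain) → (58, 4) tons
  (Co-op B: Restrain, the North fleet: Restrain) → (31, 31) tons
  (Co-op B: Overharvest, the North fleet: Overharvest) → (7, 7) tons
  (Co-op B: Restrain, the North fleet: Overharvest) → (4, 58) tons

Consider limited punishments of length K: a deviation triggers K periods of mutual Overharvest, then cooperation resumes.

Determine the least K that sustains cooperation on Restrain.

2

Need Σ_{k=1}^{K} δ^k ≥ (58−31)/(31−7) = 1.1250 at δ = 3/4.
At K = 1 the sum is 0.7500 < 1.1250; at K = 2 it is 1.3125 ≥ 1.1250.
So the minimum punishment length is K = 2.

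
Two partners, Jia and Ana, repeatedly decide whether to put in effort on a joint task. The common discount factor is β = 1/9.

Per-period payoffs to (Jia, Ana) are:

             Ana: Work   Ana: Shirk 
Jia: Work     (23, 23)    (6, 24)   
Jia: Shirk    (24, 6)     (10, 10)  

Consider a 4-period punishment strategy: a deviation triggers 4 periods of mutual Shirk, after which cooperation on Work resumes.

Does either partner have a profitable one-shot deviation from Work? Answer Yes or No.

Comparing payoff streams over the 5 periods until play realigns: cooperate → 23(1+β+…+β^4); deviate → 24 + 10(β+…+β^4).
Cooperation is sustained iff (23−10)(β+…+β^4) ≥ 24−23.
β+…+β^4 = 1/9·(1−(1/9)^4)/(1−1/9) = 0.1250, and (24−23)/(23−10) = 0.0769.
0.1250 ≥ 0.0769, so cooperation is sustainable.

No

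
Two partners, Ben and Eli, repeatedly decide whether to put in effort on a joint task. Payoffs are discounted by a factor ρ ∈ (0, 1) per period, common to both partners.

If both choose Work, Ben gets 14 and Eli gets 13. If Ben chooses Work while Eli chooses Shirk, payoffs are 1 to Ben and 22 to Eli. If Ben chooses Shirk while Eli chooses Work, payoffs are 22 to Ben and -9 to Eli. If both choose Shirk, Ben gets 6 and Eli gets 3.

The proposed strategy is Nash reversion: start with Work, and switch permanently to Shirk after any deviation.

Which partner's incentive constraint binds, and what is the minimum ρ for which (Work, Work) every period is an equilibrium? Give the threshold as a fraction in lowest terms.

Ben: cooperation gives 14 each period; deviation gives 22 once then 6 forever.
  14/(1−ρ) ≥ 22 + 6ρ/(1−ρ) ⇒ ρ ≥ 8/16 = 1/2.
Eli: cooperation gives 13 each period; deviation gives 22 once then 3 forever.
  ρ ≥ 9/19.
Both must hold, so the binding constraint is Ben's: ρ ≥ 1/2.

Ben; ρ ≥ 1/2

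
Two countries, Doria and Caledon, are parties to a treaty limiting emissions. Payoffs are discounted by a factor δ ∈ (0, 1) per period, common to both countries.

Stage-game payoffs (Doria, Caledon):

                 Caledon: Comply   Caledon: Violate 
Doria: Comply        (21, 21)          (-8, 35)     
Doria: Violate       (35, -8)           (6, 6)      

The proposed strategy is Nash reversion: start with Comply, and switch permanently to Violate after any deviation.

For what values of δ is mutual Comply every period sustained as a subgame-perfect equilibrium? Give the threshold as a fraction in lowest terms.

14/29

Cooperation forever yields 21 each period: 21/(1−δ).
Deviating yields 35 once, then 6 forever: 35 + 6δ/(1−δ).
No profitable deviation requires 21/(1−δ) ≥ 35 + 6δ/(1−δ).
Multiplying by (1−δ): 21 ≥ 35(1−δ) + 6δ = 35 − 29δ.
So 29δ ≥ 14, i.e. δ ≥ 14/29.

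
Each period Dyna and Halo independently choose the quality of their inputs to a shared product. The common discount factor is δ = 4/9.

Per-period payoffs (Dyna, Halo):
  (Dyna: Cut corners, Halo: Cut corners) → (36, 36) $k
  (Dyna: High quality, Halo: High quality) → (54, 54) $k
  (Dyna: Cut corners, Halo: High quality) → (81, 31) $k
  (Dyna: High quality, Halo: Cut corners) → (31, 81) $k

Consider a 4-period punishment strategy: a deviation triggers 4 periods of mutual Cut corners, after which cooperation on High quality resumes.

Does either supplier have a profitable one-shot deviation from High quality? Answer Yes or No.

IC: δ+…+δ^4 ≥ (81−54)/(54−36) = 3/2.
At δ = 4/9: partial sum = 0.7688 < 1.5000. Cooperation not sustainable.

Yes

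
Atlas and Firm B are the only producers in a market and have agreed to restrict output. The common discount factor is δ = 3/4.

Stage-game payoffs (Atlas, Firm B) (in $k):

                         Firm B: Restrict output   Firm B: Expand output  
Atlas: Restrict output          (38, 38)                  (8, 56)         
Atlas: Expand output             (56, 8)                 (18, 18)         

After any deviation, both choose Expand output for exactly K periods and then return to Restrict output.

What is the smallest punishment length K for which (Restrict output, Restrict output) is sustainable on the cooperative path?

No profitable deviation requires (38−18)(δ+…+δ^K) ≥ 56−38, i.e. δ+…+δ^K ≥ 9/10 ≈ 0.9000.
With δ = 3/4, the partial sums are K=1: 0.7500, K=2: 1.3125.
K = 2 is the first length at which the sum reaches 0.9000.

2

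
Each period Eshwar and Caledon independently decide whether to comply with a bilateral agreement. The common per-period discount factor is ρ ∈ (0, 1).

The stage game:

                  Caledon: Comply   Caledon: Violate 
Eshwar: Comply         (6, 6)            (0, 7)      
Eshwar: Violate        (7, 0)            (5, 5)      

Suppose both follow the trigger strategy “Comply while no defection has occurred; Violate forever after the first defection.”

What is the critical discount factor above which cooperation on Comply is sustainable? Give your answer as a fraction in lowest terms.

Under grim trigger the critical discount factor is (T−C)/(T−P) with T = 7, C = 6, P = 5.
ρ* = (7−6)/(7−5) = 1/2.

1/2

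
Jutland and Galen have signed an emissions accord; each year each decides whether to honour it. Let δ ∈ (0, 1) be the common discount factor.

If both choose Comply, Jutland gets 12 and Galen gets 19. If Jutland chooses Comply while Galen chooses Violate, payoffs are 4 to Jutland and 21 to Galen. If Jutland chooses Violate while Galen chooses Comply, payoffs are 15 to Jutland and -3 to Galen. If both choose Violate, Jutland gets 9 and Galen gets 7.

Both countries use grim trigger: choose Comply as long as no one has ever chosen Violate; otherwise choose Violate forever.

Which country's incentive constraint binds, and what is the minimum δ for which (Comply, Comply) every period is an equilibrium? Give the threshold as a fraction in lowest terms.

Jutland's threshold: (15−12)/(15−9) = 1/2.
Galen's threshold: (21−19)/(21−7) = 1/7.
1/2 > 1/7, so Jutland binds and δ* = 1/2.

Jutland; δ ≥ 1/2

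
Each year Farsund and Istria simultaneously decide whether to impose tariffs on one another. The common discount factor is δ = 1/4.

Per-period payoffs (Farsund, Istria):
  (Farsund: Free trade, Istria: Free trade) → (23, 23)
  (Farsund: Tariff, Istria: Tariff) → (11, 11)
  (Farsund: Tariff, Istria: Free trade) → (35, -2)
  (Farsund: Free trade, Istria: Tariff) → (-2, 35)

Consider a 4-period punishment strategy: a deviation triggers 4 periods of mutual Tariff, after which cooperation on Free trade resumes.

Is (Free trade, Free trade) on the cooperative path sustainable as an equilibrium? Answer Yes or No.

No

A one-shot deviation gives 35 now, then 11 for 4 periods, then back to 23.
Gain from deviating: (35−23) today; loss: (23−11) in each of the next 4 periods.
No-deviation condition: (23−11)(δ+…+δ^4) ≥ 35−23, i.e. δ+…+δ^4 ≥ 1.
At δ = 1/4: δ+…+δ^4 = 0.3320 < 1.0000.
So cooperation is not sustainable.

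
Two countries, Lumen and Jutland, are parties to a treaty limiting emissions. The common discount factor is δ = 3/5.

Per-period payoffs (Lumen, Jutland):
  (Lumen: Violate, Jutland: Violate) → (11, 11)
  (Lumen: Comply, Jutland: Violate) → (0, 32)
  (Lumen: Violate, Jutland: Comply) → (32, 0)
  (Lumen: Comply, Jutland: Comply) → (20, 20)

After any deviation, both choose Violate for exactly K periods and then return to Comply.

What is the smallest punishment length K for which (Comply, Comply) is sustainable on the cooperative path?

IC: δ(1−δ^K)/(1−δ) ≥ (32−20)/(20−11) = 4/3.
With δ = 3/5: need 1 − δ^K ≥ 4/3·(1−3/5)/(3/5), i.e. δ^K ≤ 0.1111.
Since (3/5)^4 = 0.1296 and (3/5)^5 = 0.0778, the smallest such K is 5.

5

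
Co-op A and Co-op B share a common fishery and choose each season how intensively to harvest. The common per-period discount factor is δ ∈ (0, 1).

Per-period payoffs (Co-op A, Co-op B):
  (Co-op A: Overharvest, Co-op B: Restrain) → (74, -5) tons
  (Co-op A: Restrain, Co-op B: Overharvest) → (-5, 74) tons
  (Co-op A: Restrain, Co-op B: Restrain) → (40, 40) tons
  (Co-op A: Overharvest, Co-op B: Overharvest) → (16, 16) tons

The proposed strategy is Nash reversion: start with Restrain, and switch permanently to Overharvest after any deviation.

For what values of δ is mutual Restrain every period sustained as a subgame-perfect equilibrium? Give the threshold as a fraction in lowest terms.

17/29

One-period gain from deviating is 74 − 40 = 34. The loss is 40 − 16 = 24 in every subsequent period, with present value 24·δ/(1−δ).
Deviation is unprofitable when 24·δ/(1−δ) ≥ 34, i.e. δ/(1−δ) ≥ 17/12.
Equivalently δ ≥ 34/(34+24) = 17/29.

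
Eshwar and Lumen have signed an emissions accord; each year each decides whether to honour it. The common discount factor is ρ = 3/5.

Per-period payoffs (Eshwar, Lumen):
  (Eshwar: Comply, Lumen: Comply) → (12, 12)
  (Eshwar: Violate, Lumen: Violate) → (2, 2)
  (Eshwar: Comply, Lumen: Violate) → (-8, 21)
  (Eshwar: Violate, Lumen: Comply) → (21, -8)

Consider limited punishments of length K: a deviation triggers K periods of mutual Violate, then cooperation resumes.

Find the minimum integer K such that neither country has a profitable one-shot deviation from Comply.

No profitable deviation requires (12−2)(ρ+…+ρ^K) ≥ 21−12, i.e. ρ+…+ρ^K ≥ 9/10 ≈ 0.9000.
With ρ = 3/5, the partial sums are K=1: 0.6000, K=2: 0.9600.
K = 2 is the first length at which the sum reaches 0.9000.

2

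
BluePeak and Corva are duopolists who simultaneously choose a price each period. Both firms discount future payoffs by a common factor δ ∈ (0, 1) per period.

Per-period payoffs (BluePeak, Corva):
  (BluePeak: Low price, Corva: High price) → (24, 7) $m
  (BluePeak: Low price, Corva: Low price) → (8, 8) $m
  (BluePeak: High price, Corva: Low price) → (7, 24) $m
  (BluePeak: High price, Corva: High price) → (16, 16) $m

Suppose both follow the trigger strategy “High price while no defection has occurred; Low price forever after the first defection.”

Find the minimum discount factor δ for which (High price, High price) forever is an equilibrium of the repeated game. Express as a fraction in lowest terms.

16/(1−δ) ≥ 24 + 8δ/(1−δ)
16 ≥ 24 − 16δ
δ ≥ 8/16 = 1/2.

1/2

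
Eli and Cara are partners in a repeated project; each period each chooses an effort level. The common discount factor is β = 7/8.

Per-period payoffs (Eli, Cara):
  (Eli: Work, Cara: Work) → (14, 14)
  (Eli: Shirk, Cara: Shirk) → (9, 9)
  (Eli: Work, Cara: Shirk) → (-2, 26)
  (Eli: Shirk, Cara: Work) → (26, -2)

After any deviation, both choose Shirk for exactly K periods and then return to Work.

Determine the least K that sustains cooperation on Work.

4

No profitable deviation requires (14−9)(β+…+β^K) ≥ 26−14, i.e. β+…+β^K ≥ 12/5 ≈ 2.4000.
With β = 7/8, the partial sums are K=1: 0.8750, K=2: 1.6406, K=3: 2.3105, K=4: 2.8967.
K = 4 is the first length at which the sum reaches 2.4000.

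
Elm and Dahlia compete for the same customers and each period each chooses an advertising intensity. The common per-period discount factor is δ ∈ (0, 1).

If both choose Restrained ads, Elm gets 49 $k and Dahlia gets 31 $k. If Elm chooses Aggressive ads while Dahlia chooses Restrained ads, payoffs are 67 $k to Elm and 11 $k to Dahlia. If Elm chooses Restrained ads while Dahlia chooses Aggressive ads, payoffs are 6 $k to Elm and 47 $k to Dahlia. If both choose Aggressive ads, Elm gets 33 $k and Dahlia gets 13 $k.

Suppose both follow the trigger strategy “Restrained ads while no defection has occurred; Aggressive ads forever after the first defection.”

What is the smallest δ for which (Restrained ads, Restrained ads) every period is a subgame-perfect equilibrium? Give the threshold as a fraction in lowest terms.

9/17

For Elm: deviation gain 67−49 = 18, per-period punishment loss 49−33 = 16. IC gives δ ≥ 18/34 = 9/17.
For Dahlia: gain 16, loss 18 per period, so δ ≥ 16/34 = 8/17.
The tighter constraint is Elm's, so cooperation needs δ ≥ 9/17.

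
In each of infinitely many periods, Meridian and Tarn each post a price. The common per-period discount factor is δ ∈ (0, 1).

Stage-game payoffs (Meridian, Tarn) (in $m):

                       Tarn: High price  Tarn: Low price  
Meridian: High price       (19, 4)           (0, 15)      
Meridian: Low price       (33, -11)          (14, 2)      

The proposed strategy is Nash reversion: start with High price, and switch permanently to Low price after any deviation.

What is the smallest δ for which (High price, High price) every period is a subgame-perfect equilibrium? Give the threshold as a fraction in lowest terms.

Meridian: cooperation gives 19 each period; deviation gives 33 once then 14 forever.
  19/(1−δ) ≥ 33 + 14δ/(1−δ) ⇒ δ ≥ 14/19.
Tarn: cooperation gives 4 each period; deviation gives 15 once then 2 forever.
  δ ≥ 11/13.
Both must hold, so the binding constraint is Tarn's: δ ≥ 11/13.

11/13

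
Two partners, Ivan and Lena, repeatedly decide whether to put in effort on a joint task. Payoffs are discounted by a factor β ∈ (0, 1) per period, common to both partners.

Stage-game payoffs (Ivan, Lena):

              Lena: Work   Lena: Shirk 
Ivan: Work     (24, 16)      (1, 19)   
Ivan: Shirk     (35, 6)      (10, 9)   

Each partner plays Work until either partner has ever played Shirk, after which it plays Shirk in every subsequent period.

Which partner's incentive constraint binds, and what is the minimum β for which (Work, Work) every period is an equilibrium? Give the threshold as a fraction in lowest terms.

Ivan; β ≥ 11/25

For Ivan: deviation gain 35−24 = 11, per-period punishment loss 24−10 = 14. IC gives β ≥ 11/25.
For Lena: gain 3, loss 7 per period, so β ≥ 3/10.
The tighter constraint is Ivan's, so cooperation needs β ≥ 11/25.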